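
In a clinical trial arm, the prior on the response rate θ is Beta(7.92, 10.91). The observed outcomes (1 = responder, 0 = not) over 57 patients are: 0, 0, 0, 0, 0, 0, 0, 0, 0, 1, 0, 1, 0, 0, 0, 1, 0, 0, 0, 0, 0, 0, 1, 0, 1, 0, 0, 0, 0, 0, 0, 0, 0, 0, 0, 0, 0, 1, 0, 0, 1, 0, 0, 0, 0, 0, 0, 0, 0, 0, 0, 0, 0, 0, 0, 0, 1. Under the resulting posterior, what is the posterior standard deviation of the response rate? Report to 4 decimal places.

0.0465

The Beta prior is conjugate to a Binomial/Bernoulli likelihood; the update adds successes to α and failures to β.
Posterior: Beta(α+k, β+n−k) = Beta(7.92+8, 10.91+49) = Beta(15.92, 59.91).
Var = αβ/((α+β)²(α+β+1)) = 15.92·59.91/(75.83²·76.83) = 0.00215888; SD = √0.00215888 = 0.0465.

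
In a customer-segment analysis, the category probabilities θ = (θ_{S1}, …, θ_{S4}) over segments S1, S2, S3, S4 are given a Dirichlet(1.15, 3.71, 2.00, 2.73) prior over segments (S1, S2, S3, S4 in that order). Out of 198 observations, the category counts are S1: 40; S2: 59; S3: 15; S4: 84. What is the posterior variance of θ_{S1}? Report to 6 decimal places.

The Dirichlet prior is conjugate to the Multinomial likelihood: each posterior αⱼ = prior αⱼ + observed count nⱼ.
Posterior concentration: (41.15, 62.71, 17.00, 86.73), total = 207.59.
Var[θ_j] = α_j(Σα−α_j)/((Σα)²(Σα+1)) = 41.15·166.44/(207.59²·208.59) = 0.000762.

0.000762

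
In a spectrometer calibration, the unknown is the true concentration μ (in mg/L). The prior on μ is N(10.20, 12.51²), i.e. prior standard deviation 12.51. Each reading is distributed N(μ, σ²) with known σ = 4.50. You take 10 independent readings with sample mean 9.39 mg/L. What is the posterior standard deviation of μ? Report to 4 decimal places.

1.4139

For Normal data with known variance σ², a Normal(μ₀, σ₀²) prior on μ is conjugate. Posterior precision = 1/σ₀² + n/σ²; posterior mean is the precision-weighted average of μ₀ and x̄.
σ₀² = 12.51² = 156.5001, σ² = 4.50² = 20.25; σ² + n·σ₀² = 20.25 + 10·156.5001 = 1585.251.
Posterior precision = 1/σ₀² + n/σ² = 1/156.5001 + 10/20.25 = (σ² + n·σ₀²)/(σ₀²σ²) = 1585.251/(156.5001·20.25); posterior variance σₙ² = σ₀²σ²/(σ² + n·σ₀²) = 156.5001·20.25/1585.251 = 1.999133.
Posterior SD = √σₙ² = √(156.5001·20.25/1585.251) = 1.4139.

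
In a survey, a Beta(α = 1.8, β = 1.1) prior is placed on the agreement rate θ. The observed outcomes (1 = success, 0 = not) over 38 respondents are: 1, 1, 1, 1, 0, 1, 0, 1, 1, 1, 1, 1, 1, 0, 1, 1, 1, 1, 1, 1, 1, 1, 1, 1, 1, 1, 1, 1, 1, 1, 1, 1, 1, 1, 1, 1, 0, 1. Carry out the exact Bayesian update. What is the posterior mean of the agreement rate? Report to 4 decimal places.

The Beta prior is conjugate to a Binomial/Bernoulli likelihood; the update adds successes to α and failures to β.
Posterior: Beta(α+k, β+n−k) = Beta(1.8+34, 1.1+4) = Beta(35.8, 5.1).
Posterior mean = α/(α+β) = 35.8/40.9 = 0.8753.

0.8753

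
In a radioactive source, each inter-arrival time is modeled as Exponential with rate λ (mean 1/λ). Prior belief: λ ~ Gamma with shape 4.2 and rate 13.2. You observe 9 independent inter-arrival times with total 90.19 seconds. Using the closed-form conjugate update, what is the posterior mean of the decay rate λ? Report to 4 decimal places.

With a Gamma(shape α, rate β) prior on the exponential rate λ, the posterior after n observations with total T = Σxᵢ is Gamma(α+n, β+T).
Posterior: Gamma(4.2+9, 13.2+90.19) = Gamma(13.2, 103.39).
Posterior mean of λ = α/β = 13.2/103.39 = 0.1277.

0.1277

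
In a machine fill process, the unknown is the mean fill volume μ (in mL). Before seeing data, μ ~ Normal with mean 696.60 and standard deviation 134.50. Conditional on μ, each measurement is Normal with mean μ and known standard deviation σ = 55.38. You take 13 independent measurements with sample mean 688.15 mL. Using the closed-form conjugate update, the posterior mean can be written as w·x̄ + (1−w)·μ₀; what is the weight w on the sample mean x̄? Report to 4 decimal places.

0.9871

For Normal data with known variance σ², a Normal(μ₀, σ₀²) prior on μ is conjugate. Posterior precision = 1/σ₀² + n/σ²; posterior mean is the precision-weighted average of μ₀ and x̄.
σ₀² = 134.50² = 18090.25, σ² = 55.38² = 3066.9444. Prior precision 1/σ₀² = 1/18090.25; data precision n/σ² = 13/3066.9444.
w = (n/σ²)/(1/σ₀² + n/σ²) = n·σ₀²/(σ² + n·σ₀²) = 13·18090.25/(3066.9444 + 13·18090.25) = 235173.25/238240.1944 = 0.9871.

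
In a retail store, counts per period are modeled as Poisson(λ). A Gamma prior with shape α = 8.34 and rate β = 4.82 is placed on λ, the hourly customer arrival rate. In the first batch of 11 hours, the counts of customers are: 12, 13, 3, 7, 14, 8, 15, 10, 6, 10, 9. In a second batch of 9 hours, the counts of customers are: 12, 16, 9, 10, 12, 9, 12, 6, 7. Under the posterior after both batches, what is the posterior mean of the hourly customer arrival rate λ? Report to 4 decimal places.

8.3940

With a Gamma(shape α, rate β) prior, the Poisson likelihood is conjugate: the posterior is Gamma(α + ΣXᵢ, β + n).
Batch 1: sum of counts S = 107 over n = 11 hours.
After batch 1: Gamma(α+S, β+n) = Gamma(8.34+107, 4.82+11) = Gamma(115.34, 15.82).
Batch 2: sum of counts S = 93 over n = 9 hours.
After batch 2: Gamma(α+S, β+n) = Gamma(115.34+93, 15.82+9) = Gamma(208.34, 24.82).
Posterior mean = α/β = 208.34/24.82 = 8.3940.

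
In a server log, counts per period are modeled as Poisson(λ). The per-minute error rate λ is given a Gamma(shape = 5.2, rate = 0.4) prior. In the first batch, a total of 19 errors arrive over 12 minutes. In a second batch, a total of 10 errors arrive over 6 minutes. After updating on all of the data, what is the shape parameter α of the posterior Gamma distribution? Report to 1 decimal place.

With a Gamma(shape α, rate β) prior, the Poisson likelihood is conjugate: the posterior is Gamma(α + ΣXᵢ, β + n).
After batch 1: Gamma(α+S, β+n) = Gamma(5.2+19, 0.4+12) = Gamma(24.2, 12.4).
After batch 2: Gamma(α+S, β+n) = Gamma(24.2+10, 12.4+6) = Gamma(34.2, 18.4).
Posterior α = 34.2.

34.2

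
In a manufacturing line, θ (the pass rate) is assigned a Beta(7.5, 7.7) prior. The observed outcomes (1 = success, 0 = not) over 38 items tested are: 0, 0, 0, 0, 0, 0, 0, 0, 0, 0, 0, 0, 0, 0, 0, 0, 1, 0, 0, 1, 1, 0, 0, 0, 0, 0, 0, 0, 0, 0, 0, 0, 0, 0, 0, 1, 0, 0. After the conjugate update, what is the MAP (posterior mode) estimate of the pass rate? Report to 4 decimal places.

0.2051

The Beta prior is conjugate to a Binomial/Bernoulli likelihood; the update adds successes to α and failures to β.
Posterior: Beta(α+k, β+n−k) = Beta(7.5+4, 7.7+34) = Beta(11.5, 41.7).
Mode of Beta(a,b) for a,b>1 is (a−1)/(a+b−2) = 10.5/51.2 = 0.2051.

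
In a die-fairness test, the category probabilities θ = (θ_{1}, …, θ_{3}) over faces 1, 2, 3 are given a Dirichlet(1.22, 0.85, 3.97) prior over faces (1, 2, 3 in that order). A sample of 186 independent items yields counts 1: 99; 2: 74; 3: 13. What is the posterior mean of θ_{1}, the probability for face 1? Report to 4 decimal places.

0.5219

The Dirichlet prior is conjugate to the Multinomial likelihood: each posterior αⱼ = prior αⱼ + observed count nⱼ.
Posterior concentration: (100.22, 74.85, 16.97), total = 192.04.
E[θ_{1}|data] = α_{1}/Σα = 100.22/192.04 = 0.5219.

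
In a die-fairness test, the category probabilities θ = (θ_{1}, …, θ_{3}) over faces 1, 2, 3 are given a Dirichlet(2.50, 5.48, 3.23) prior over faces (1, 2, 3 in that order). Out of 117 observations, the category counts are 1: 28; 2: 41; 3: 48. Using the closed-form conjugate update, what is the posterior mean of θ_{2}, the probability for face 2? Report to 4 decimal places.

0.3625

The Dirichlet prior is conjugate to the Multinomial likelihood: each posterior αⱼ = prior αⱼ + observed count nⱼ.
Posterior concentration: (30.50, 46.48, 51.23), total = 128.21.
E[θ_{2}|data] = α_{2}/Σα = 46.48/128.21 = 0.3625.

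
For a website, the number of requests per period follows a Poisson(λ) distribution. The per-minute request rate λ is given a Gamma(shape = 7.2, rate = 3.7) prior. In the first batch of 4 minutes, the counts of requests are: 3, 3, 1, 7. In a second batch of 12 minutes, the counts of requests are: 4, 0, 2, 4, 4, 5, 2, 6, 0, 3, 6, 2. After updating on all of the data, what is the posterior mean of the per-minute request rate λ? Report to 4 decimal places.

With a Gamma(shape α, rate β) prior, the Poisson likelihood is conjugate: the posterior is Gamma(α + ΣXᵢ, β + n).
Batch 1: sum of counts S = 14 over n = 4 minutes.
After batch 1: Gamma(α+S, β+n) = Gamma(7.2+14, 3.7+4) = Gamma(21.2, 7.7).
Batch 2: sum of counts S = 38 over n = 12 minutes.
After batch 2: Gamma(α+S, β+n) = Gamma(21.2+38, 7.7+12) = Gamma(59.2, 19.7).
Posterior mean = α/β = 59.2/19.7 = 3.0051.

3.0051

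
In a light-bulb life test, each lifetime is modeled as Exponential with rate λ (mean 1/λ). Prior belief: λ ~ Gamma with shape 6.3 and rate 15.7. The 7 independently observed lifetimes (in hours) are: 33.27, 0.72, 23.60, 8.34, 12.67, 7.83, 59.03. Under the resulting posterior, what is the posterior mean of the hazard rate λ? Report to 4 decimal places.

0.0825

With a Gamma(shape α, rate β) prior on the exponential rate λ, the posterior after n observations with total T = Σxᵢ is Gamma(α+n, β+T).
Sum of observations T = 145.46 hours; n = 7.
Posterior: Gamma(6.3+7, 15.7+145.46) = Gamma(13.3, 161.16).
Posterior mean of λ = α/β = 13.3/161.16 = 0.0825.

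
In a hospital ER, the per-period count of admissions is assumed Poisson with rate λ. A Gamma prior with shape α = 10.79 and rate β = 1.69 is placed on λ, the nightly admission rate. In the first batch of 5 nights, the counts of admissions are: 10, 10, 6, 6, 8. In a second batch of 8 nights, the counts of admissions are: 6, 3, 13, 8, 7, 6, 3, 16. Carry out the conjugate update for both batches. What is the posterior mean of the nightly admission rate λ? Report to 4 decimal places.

7.6780

With a Gamma(shape α, rate β) prior, the Poisson likelihood is conjugate: the posterior is Gamma(α + ΣXᵢ, β + n).
Batch 1: sum of counts S = 40 over n = 5 nights.
After batch 1: Gamma(α+S, β+n) = Gamma(10.79+40, 1.69+5) = Gamma(50.79, 6.69).
Batch 2: sum of counts S = 62 over n = 8 nights.
After batch 2: Gamma(α+S, β+n) = Gamma(50.79+62, 6.69+8) = Gamma(112.79, 14.69).
Posterior mean = α/β = 112.79/14.69 = 7.6780.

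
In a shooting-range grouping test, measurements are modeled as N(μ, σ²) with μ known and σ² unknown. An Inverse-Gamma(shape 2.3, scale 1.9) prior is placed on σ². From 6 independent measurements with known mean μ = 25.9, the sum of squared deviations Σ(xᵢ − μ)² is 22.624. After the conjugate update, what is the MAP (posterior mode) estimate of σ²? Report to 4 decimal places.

2.0971

With known mean μ and an Inverse-Gamma(α, β) prior on σ², the Normal likelihood is conjugate: posterior is Inv-Gamma(α + n/2, β + Σ(xᵢ−μ)²/2).
Posterior: Inv-Gamma(2.3 + 6/2, 1.9 + 22.624/2) = Inv-Gamma(5.30, 13.2120).
Mode = β/(α+1) = 13.2120/6.30 = 2.0971.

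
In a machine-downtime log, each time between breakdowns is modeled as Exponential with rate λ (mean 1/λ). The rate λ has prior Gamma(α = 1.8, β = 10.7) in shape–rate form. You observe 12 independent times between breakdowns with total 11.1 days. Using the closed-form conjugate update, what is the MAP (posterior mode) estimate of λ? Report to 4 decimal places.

With a Gamma(shape α, rate β) prior on the exponential rate λ, the posterior after n observations with total T = Σxᵢ is Gamma(α+n, β+T).
Posterior: Gamma(1.8+12, 10.7+11.1) = Gamma(13.8, 21.8).
Mode = (α−1)/β = 0.5872.

0.5872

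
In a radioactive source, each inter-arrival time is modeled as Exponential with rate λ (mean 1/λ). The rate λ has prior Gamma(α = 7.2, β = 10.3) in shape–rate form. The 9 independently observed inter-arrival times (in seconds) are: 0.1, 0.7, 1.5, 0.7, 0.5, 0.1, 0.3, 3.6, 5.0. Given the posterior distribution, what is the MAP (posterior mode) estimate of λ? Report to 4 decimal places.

0.6667

With a Gamma(shape α, rate β) prior on the exponential rate λ, the posterior after n observations with total T = Σxᵢ is Gamma(α+n, β+T).
Sum of observations T = 12.5 seconds; n = 9.
Posterior: Gamma(7.2+9, 10.3+12.5) = Gamma(16.2, 22.8).
Mode = (α−1)/β = 0.6667.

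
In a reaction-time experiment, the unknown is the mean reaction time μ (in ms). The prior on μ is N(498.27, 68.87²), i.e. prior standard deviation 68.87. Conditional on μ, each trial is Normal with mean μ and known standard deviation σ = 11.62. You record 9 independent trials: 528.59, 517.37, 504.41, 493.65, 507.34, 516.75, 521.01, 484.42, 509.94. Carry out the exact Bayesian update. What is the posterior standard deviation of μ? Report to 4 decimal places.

3.8672

For Normal data with known variance σ², a Normal(μ₀, σ₀²) prior on μ is conjugate. Posterior precision = 1/σ₀² + n/σ²; posterior mean is the precision-weighted average of μ₀ and x̄.
σ₀² = 68.87² = 4743.0769, σ² = 11.62² = 135.0244; σ² + n·σ₀² = 135.0244 + 9·4743.0769 = 42822.7165.
Posterior precision = 1/σ₀² + n/σ² = 1/4743.0769 + 9/135.0244 = (σ² + n·σ₀²)/(σ₀²σ²) = 42822.7165/(4743.0769·135.0244); posterior variance σₙ² = σ₀²σ²/(σ² + n·σ₀²) = 4743.0769·135.0244/42822.7165 = 14.955406.
Posterior SD = √σₙ² = √(4743.0769·135.0244/42822.7165) = 3.8672.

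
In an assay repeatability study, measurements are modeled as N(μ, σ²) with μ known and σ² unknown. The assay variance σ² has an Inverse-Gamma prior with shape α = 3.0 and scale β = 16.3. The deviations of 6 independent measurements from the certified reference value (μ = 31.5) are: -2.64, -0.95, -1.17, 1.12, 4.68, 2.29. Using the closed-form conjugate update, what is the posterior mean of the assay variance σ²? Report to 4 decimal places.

7.0242

With known mean μ and an Inverse-Gamma(α, β) prior on σ², the Normal likelihood is conjugate: posterior is Inv-Gamma(α + n/2, β + Σ(xᵢ−μ)²/2).
Σ(xᵢ−μ)² = (-2.64)² + (-0.95)² + (-1.17)² + (1.12)² + (4.68)² + (2.29)² = 37.6419.
Posterior: Inv-Gamma(3.0 + 6/2, 16.3 + 37.6419/2) = Inv-Gamma(6.00, 35.12095).
E[σ²|data] = β/(α−1) = 35.12095/5.00 = 7.0242.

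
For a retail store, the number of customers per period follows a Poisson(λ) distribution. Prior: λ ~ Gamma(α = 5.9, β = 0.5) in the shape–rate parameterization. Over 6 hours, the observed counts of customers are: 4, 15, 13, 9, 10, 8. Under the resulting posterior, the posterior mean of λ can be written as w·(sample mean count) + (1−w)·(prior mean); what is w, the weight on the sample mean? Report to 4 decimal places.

With a Gamma(shape α, rate β) prior, the Poisson likelihood is conjugate: the posterior is Gamma(α + ΣXᵢ, β + n).
Posterior mean = (α₀+S)/(β₀+n) = [n/(β₀+n)]·(S/n) + [β₀/(β₀+n)]·(α₀/β₀), so only n and β₀ enter the weight.
Weight on data w = n/(β₀+n) = 6/(0.5+6) = 6/6.5 = 0.9231.

0.9231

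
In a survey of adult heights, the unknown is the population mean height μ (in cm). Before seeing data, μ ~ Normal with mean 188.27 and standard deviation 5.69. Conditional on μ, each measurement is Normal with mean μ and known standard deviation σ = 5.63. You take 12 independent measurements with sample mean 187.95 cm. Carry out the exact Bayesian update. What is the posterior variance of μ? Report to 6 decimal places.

For Normal data with known variance σ², a Normal(μ₀, σ₀²) prior on μ is conjugate. Posterior precision = 1/σ₀² + n/σ²; posterior mean is the precision-weighted average of μ₀ and x̄.
σ₀² = 5.69² = 32.3761, σ² = 5.63² = 31.6969; σ² + n·σ₀² = 31.6969 + 12·32.3761 = 420.2101.
Posterior precision = 1/σ₀² + n/σ² = 1/32.3761 + 12/31.6969 = (σ² + n·σ₀²)/(σ₀²σ²) = 420.2101/(32.3761·31.6969); posterior variance σₙ² = σ₀²σ²/(σ² + n·σ₀²) = 32.3761·31.6969/420.2101 = 2.442164.

2.442164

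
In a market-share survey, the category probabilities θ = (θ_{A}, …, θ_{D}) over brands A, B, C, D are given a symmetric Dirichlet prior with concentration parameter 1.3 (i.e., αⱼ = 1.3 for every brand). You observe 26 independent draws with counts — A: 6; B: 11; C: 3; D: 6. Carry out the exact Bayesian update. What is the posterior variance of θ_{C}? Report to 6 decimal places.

0.003690

The Dirichlet prior is conjugate to the Multinomial likelihood: each posterior αⱼ = prior αⱼ + observed count nⱼ.
Posterior concentration: (7.3, 12.3, 4.3, 7.3), total = 31.2.
Var[θ_j] = α_j(Σα−α_j)/((Σα)²(Σα+1)) = 4.3·26.9/(31.2²·32.2) = 0.003690.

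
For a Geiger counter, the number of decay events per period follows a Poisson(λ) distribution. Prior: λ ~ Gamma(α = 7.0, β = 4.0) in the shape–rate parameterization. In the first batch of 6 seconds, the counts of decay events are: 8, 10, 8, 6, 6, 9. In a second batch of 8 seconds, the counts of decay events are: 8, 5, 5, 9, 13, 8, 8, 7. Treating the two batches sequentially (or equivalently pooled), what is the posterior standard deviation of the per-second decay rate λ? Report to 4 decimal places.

With a Gamma(shape α, rate β) prior, the Poisson likelihood is conjugate: the posterior is Gamma(α + ΣXᵢ, β + n).
Batch 1: sum of counts S = 47 over n = 6 seconds.
After batch 1: Gamma(α+S, β+n) = Gamma(7.0+47, 4.0+6) = Gamma(54.0, 10.0).
Batch 2: sum of counts S = 63 over n = 8 seconds.
After batch 2: Gamma(α+S, β+n) = Gamma(54.0+63, 10.0+8) = Gamma(117.0, 18.0).
SD = √α/β = √117.0/18.0 = 0.6009.

0.6009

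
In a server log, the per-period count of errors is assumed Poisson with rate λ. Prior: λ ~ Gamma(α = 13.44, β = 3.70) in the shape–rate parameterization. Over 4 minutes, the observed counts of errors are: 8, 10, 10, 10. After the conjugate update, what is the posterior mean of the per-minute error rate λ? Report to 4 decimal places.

6.6805

With a Gamma(shape α, rate β) prior, the Poisson likelihood is conjugate: the posterior is Gamma(α + ΣXᵢ, β + n).
Sum of counts S = 38 over n = 4 minutes.
Posterior: Gamma(α+S, β+n) = Gamma(13.44+38, 3.70+4) = Gamma(51.44, 7.70).
Posterior mean = α/β = 51.44/7.70 = 6.6805.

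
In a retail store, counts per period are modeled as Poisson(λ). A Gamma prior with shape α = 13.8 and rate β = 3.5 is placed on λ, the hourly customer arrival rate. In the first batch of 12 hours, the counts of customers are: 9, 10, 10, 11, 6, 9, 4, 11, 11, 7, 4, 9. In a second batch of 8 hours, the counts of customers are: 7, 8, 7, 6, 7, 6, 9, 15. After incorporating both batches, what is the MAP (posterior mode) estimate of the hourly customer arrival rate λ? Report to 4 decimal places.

With a Gamma(shape α, rate β) prior, the Poisson likelihood is conjugate: the posterior is Gamma(α + ΣXᵢ, β + n).
Batch 1: sum of counts S = 101 over n = 12 hours.
After batch 1: Gamma(α+S, β+n) = Gamma(13.8+101, 3.5+12) = Gamma(114.8, 15.5).
Batch 2: sum of counts S = 65 over n = 8 hours.
After batch 2: Gamma(α+S, β+n) = Gamma(114.8+65, 15.5+8) = Gamma(179.8, 23.5).
Mode of Gamma(α,β) for α≥1 is (α−1)/β = 178.8/23.5 = 7.6085.

7.6085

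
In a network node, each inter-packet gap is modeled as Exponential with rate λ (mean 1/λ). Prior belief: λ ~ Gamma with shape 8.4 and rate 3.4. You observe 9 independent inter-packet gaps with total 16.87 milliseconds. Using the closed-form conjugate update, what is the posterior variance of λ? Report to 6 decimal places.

0.042349

With a Gamma(shape α, rate β) prior on the exponential rate λ, the posterior after n observations with total T = Σxᵢ is Gamma(α+n, β+T).
Posterior: Gamma(8.4+9, 3.4+16.87) = Gamma(17.4, 20.27).
Var = α/β² = 0.042349.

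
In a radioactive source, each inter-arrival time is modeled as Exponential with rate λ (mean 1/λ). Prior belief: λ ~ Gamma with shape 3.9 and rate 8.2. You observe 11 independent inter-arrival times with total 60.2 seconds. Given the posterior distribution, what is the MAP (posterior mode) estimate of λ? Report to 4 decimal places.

With a Gamma(shape α, rate β) prior on the exponential rate λ, the posterior after n observations with total T = Σxᵢ is Gamma(α+n, β+T).
Posterior: Gamma(3.9+11, 8.2+60.2) = Gamma(14.9, 68.4).
Mode = (α−1)/β = 0.2032.

0.2032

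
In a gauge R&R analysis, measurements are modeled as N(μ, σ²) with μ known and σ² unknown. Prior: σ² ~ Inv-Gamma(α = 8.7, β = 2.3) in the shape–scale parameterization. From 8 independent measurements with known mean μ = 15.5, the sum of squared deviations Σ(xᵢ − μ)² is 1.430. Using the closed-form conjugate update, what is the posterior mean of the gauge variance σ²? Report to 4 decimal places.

With known mean μ and an Inverse-Gamma(α, β) prior on σ², the Normal likelihood is conjugate: posterior is Inv-Gamma(α + n/2, β + Σ(xᵢ−μ)²/2).
Posterior: Inv-Gamma(8.7 + 8/2, 2.3 + 1.430/2) = Inv-Gamma(12.70, 3.0150).
E[σ²|data] = β/(α−1) = 3.0150/11.70 = 0.2577.

0.2577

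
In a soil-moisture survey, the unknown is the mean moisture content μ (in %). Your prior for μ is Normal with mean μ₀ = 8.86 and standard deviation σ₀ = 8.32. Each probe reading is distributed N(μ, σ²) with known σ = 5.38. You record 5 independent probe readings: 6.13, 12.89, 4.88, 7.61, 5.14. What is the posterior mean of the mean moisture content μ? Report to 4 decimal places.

7.4481

For Normal data with known variance σ², a Normal(μ₀, σ₀²) prior on μ is conjugate. Posterior precision = 1/σ₀² + n/σ²; posterior mean is the precision-weighted average of μ₀ and x̄.
Σxᵢ = 6.13 + 12.89 + 4.88 + 7.61 + 5.14 = 36.65, so n·x̄ = 36.65.
σ₀² = 8.32² = 69.2224, σ² = 5.38² = 28.9444; σ² + n·σ₀² = 28.9444 + 5·69.2224 = 375.0564.
Posterior mean = (μ₀/σ₀² + n·x̄/σ²)/(1/σ₀² + n/σ²) = (σ²·μ₀ + σ₀²·n·x̄)/(σ² + n·σ₀²) = (28.9444·8.86 + 69.2224·36.65)/375.0564 = 2793.448344/375.0564 = 7.4481.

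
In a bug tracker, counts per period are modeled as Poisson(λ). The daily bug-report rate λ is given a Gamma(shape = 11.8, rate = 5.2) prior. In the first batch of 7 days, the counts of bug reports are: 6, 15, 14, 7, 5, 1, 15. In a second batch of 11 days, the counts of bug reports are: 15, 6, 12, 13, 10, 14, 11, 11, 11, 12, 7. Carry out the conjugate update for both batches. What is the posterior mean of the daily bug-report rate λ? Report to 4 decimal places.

8.4828

With a Gamma(shape α, rate β) prior, the Poisson likelihood is conjugate: the posterior is Gamma(α + ΣXᵢ, β + n).
Batch 1: sum of counts S = 63 over n = 7 days.
After batch 1: Gamma(α+S, β+n) = Gamma(11.8+63, 5.2+7) = Gamma(74.8, 12.2).
Batch 2: sum of counts S = 122 over n = 11 days.
After batch 2: Gamma(α+S, β+n) = Gamma(74.8+122, 12.2+11) = Gamma(196.8, 23.2).
Posterior mean = α/β = 196.8/23.2 = 8.4828.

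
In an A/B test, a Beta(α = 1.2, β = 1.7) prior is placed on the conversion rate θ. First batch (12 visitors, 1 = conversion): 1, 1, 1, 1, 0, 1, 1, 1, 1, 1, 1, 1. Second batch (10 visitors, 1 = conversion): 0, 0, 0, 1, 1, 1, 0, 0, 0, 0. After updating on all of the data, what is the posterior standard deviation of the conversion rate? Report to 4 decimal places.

The Beta prior is conjugate to a Binomial/Bernoulli likelihood; the update adds successes to α and failures to β.
After batch 1: Beta(1.2+11, 1.7+1) = Beta(12.2, 2.7).
After batch 2: Beta(12.2+3, 2.7+7) = Beta(15.2, 9.7).
Var = αβ/((α+β)²(α+β+1)) = 15.2·9.7/(24.9²·25.9) = 0.00918157; SD = √0.00918157 = 0.0958.

0.0958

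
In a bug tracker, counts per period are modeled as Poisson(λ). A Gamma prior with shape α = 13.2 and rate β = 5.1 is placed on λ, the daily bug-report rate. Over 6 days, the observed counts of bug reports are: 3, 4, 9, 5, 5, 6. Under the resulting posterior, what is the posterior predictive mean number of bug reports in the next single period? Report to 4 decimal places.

With a Gamma(shape α, rate β) prior, the Poisson likelihood is conjugate: the posterior is Gamma(α + ΣXᵢ, β + n).
Sum of counts S = 32 over n = 6 days.
Posterior: Gamma(α+S, β+n) = Gamma(13.2+32, 5.1+6) = Gamma(45.2, 11.1).
The predictive distribution for one future period is NegBinom with mean α/β = 4.0721.

4.0721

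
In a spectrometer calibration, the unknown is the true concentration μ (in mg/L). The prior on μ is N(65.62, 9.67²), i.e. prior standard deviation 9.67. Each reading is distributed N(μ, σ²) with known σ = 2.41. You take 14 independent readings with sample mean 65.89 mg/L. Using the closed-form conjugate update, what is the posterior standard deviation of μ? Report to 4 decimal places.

0.6427

For Normal data with known variance σ², a Normal(μ₀, σ₀²) prior on μ is conjugate. Posterior precision = 1/σ₀² + n/σ²; posterior mean is the precision-weighted average of μ₀ and x̄.
σ₀² = 9.67² = 93.5089, σ² = 2.41² = 5.8081; σ² + n·σ₀² = 5.8081 + 14·93.5089 = 1314.9327.
Posterior precision = 1/σ₀² + n/σ² = 1/93.5089 + 14/5.8081 = (σ² + n·σ₀²)/(σ₀²σ²) = 1314.9327/(93.5089·5.8081); posterior variance σₙ² = σ₀²σ²/(σ² + n·σ₀²) = 93.5089·5.8081/1314.9327 = 0.413032.
Posterior SD = √σₙ² = √(93.5089·5.8081/1314.9327) = 0.6427.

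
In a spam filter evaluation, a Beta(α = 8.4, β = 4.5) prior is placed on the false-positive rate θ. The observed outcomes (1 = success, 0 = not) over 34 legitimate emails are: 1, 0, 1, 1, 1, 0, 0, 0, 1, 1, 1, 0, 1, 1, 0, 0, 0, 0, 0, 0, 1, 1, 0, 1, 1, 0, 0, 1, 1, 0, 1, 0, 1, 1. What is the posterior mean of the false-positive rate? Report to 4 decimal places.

0.5629

The Beta prior is conjugate to a Binomial/Bernoulli likelihood; the update adds successes to α and failures to β.
Posterior: Beta(α+k, β+n−k) = Beta(8.4+18, 4.5+16) = Beta(26.4, 20.5).
Posterior mean = α/(α+β) = 26.4/46.9 = 0.5629.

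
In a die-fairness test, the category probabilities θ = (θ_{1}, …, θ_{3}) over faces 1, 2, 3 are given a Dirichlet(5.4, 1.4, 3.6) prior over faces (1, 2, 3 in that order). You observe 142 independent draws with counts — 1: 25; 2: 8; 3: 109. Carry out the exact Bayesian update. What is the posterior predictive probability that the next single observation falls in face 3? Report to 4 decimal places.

0.7388

The Dirichlet prior is conjugate to the Multinomial likelihood: each posterior αⱼ = prior αⱼ + observed count nⱼ.
Posterior concentration: (30.4, 9.4, 112.6), total = 152.4.
P(next = 3 | data) = α_{3}/Σα = 0.7388.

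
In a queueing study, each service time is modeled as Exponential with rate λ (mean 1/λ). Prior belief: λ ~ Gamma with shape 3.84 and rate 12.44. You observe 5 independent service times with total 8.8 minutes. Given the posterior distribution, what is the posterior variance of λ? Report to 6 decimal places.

With a Gamma(shape α, rate β) prior on the exponential rate λ, the posterior after n observations with total T = Σxᵢ is Gamma(α+n, β+T).
Posterior: Gamma(3.84+5, 12.44+8.8) = Gamma(8.84, 21.24).
Var = α/β² = 0.019595.

0.019595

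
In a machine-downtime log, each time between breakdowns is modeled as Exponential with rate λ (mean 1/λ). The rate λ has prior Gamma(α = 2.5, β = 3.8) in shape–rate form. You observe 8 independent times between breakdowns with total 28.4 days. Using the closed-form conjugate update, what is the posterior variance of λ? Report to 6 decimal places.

0.010127

With a Gamma(shape α, rate β) prior on the exponential rate λ, the posterior after n observations with total T = Σxᵢ is Gamma(α+n, β+T).
Posterior: Gamma(2.5+8, 3.8+28.4) = Gamma(10.5, 32.2).
Var = α/β² = 0.010127.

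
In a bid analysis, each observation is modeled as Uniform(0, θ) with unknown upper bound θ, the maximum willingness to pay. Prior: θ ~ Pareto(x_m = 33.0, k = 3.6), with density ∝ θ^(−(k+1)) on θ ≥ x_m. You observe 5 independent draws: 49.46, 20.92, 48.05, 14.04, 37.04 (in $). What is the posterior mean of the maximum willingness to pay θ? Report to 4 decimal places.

55.9679

A Pareto(scale x_m, shape k) prior on the upper bound θ of Uniform(0, θ) is conjugate: posterior is Pareto(max(x_m, max xᵢ), k + n).
Sample maximum = 49.46; prior scale x_m = 33.0 → posterior scale = max = 49.46.
Posterior shape = 3.6 + 5 = 8.6.
E[θ|data] = k·x_m/(k−1) = 8.6·49.46/7.6 = 55.9679.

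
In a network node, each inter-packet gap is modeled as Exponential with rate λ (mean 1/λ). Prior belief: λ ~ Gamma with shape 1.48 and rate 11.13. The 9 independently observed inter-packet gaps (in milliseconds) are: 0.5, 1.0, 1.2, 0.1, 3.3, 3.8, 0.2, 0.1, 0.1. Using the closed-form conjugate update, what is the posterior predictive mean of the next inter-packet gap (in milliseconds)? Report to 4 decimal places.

2.2605

With a Gamma(shape α, rate β) prior on the exponential rate λ, the posterior after n observations with total T = Σxᵢ is Gamma(α+n, β+T).
Sum of observations T = 10.3 milliseconds; n = 9.
Posterior: Gamma(1.48+9, 11.13+10.3) = Gamma(10.48, 21.43).
The predictive distribution for the next observation is Lomax; its mean is β/(α−1) = 21.43/9.48 = 2.2605.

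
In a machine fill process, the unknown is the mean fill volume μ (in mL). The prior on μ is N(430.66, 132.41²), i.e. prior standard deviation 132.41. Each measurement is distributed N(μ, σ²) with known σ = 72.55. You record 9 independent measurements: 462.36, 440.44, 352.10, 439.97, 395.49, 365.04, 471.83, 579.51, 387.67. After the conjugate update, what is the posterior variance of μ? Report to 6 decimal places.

565.954890

For Normal data with known variance σ², a Normal(μ₀, σ₀²) prior on μ is conjugate. Posterior precision = 1/σ₀² + n/σ²; posterior mean is the precision-weighted average of μ₀ and x̄.
σ₀² = 132.41² = 17532.4081, σ² = 72.55² = 5263.5025; σ² + n·σ₀² = 5263.5025 + 9·17532.4081 = 163055.1754.
Posterior precision = 1/σ₀² + n/σ² = 1/17532.4081 + 9/5263.5025 = (σ² + n·σ₀²)/(σ₀²σ²) = 163055.1754/(17532.4081·5263.5025); posterior variance σₙ² = σ₀²σ²/(σ² + n·σ₀²) = 17532.4081·5263.5025/163055.1754 = 565.954890.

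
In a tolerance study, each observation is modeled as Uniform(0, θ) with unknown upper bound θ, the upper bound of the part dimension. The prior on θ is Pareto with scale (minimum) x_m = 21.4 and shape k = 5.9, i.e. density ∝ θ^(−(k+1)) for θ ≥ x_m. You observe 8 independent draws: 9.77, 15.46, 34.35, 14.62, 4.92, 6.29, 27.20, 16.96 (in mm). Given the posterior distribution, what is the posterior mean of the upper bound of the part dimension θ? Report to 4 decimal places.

A Pareto(scale x_m, shape k) prior on the upper bound θ of Uniform(0, θ) is conjugate: posterior is Pareto(max(x_m, max xᵢ), k + n).
Sample maximum = 34.35; prior scale x_m = 21.4 → posterior scale = max = 34.35.
Posterior shape = 5.9 + 8 = 13.9.
E[θ|data] = k·x_m/(k−1) = 13.9·34.35/12.9 = 37.0128.

37.0128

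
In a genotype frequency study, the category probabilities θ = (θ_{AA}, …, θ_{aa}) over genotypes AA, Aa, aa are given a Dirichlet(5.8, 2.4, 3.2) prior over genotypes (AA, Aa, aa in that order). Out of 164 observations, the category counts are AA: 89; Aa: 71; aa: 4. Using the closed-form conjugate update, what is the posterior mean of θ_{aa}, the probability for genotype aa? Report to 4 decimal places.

The Dirichlet prior is conjugate to the Multinomial likelihood: each posterior αⱼ = prior αⱼ + observed count nⱼ.
Posterior concentration: (94.8, 73.4, 7.2), total = 175.4.
E[θ_{aa}|data] = α_{aa}/Σα = 7.2/175.4 = 0.0410.

0.0410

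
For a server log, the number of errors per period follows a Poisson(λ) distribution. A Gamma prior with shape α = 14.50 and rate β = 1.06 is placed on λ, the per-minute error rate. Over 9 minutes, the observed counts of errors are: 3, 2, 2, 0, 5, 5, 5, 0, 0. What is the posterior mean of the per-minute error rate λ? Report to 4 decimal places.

3.6282

With a Gamma(shape α, rate β) prior, the Poisson likelihood is conjugate: the posterior is Gamma(α + ΣXᵢ, β + n).
Sum of counts S = 22 over n = 9 minutes.
Posterior: Gamma(α+S, β+n) = Gamma(14.50+22, 1.06+9) = Gamma(36.50, 10.06).
Posterior mean = α/β = 36.50/10.06 = 3.6282.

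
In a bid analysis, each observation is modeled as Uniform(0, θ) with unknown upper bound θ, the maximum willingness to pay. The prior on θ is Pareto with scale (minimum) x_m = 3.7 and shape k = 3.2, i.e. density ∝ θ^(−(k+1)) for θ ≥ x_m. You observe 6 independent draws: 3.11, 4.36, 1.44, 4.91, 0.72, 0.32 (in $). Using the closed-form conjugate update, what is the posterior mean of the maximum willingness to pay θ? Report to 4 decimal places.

5.5088

A Pareto(scale x_m, shape k) prior on the upper bound θ of Uniform(0, θ) is conjugate: posterior is Pareto(max(x_m, max xᵢ), k + n).
Sample maximum = 4.91; prior scale x_m = 3.7 → posterior scale = max = 4.91.
Posterior shape = 3.2 + 6 = 9.2.
E[θ|data] = k·x_m/(k−1) = 9.2·4.91/8.2 = 5.5088.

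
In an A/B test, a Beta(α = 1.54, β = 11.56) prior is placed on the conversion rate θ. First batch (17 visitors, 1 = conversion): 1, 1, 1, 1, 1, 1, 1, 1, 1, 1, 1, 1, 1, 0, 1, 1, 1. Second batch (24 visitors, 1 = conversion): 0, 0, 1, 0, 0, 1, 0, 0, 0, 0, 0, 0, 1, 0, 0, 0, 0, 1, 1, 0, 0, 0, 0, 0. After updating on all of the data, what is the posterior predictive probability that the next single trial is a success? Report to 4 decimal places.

The Beta prior is conjugate to a Binomial/Bernoulli likelihood; the update adds successes to α and failures to β.
After batch 1: Beta(1.54+16, 11.56+1) = Beta(17.54, 12.56).
After batch 2: Beta(17.54+5, 12.56+19) = Beta(22.54, 31.56).
For a single future Bernoulli trial, P(success | data) = α/(α+β) = 0.4166.

0.4166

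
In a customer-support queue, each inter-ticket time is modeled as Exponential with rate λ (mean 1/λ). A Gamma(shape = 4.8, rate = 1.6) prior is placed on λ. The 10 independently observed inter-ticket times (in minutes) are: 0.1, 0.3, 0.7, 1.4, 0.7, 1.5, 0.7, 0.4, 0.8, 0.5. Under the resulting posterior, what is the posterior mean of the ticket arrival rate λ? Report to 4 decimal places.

With a Gamma(shape α, rate β) prior on the exponential rate λ, the posterior after n observations with total T = Σxᵢ is Gamma(α+n, β+T).
Sum of observations T = 7.1 minutes; n = 10.
Posterior: Gamma(4.8+10, 1.6+7.1) = Gamma(14.8, 8.7).
Posterior mean of λ = α/β = 14.8/8.7 = 1.7011.

1.7011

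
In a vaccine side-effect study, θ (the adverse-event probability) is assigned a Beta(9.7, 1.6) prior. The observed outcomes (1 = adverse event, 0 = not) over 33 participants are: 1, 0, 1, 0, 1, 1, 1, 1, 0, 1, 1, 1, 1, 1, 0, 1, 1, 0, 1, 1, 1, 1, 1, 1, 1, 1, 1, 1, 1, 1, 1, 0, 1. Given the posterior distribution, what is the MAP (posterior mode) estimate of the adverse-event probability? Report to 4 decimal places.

0.8440

The Beta prior is conjugate to a Binomial/Bernoulli likelihood; the update adds successes to α and failures to β.
Posterior: Beta(α+k, β+n−k) = Beta(9.7+27, 1.6+6) = Beta(36.7, 7.6).
Mode of Beta(a,b) for a,b>1 is (a−1)/(a+b−2) = 35.7/42.3 = 0.8440.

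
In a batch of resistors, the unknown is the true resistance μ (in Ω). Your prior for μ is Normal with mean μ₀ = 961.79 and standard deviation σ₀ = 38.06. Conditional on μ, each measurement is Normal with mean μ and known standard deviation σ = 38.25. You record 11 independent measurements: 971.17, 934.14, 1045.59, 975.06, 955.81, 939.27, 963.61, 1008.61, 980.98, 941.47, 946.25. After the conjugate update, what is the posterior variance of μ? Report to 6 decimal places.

121.820265

For Normal data with known variance σ², a Normal(μ₀, σ₀²) prior on μ is conjugate. Posterior precision = 1/σ₀² + n/σ²; posterior mean is the precision-weighted average of μ₀ and x̄.
σ₀² = 38.06² = 1448.5636, σ² = 38.25² = 1463.0625; σ² + n·σ₀² = 1463.0625 + 11·1448.5636 = 17397.2621.
Posterior precision = 1/σ₀² + n/σ² = 1/1448.5636 + 11/1463.0625 = (σ² + n·σ₀²)/(σ₀²σ²) = 17397.2621/(1448.5636·1463.0625); posterior variance σₙ² = σ₀²σ²/(σ² + n·σ₀²) = 1448.5636·1463.0625/17397.2621 = 121.820265.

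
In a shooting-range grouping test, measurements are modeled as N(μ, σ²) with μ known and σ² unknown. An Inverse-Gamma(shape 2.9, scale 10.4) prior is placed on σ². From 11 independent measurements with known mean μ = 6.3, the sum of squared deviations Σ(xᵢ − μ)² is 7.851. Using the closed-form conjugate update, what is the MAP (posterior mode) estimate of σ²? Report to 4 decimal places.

With known mean μ and an Inverse-Gamma(α, β) prior on σ², the Normal likelihood is conjugate: posterior is Inv-Gamma(α + n/2, β + Σ(xᵢ−μ)²/2).
Posterior: Inv-Gamma(2.9 + 11/2, 10.4 + 7.851/2) = Inv-Gamma(8.40, 14.3255).
Mode = β/(α+1) = 14.3255/9.40 = 1.5240.

1.5240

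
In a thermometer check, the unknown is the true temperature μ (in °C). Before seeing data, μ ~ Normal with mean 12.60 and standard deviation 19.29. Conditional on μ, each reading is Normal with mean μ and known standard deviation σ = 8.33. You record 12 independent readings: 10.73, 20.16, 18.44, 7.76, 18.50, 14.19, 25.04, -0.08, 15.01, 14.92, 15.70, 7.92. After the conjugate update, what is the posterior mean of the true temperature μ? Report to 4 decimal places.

For Normal data with known variance σ², a Normal(μ₀, σ₀²) prior on μ is conjugate. Posterior precision = 1/σ₀² + n/σ²; posterior mean is the precision-weighted average of μ₀ and x̄.
Σxᵢ = 10.73 + 20.16 + 18.44 + 7.76 + 18.50 + 14.19 + 25.04 + (-0.08) + 15.01 + 14.92 + 15.70 + 7.92 = 168.29, so n·x̄ = 168.29.
σ₀² = 19.29² = 372.1041, σ² = 8.33² = 69.3889; σ² + n·σ₀² = 69.3889 + 12·372.1041 = 4534.6381.
Posterior mean = (μ₀/σ₀² + n·x̄/σ²)/(1/σ₀² + n/σ²) = (σ²·μ₀ + σ₀²·n·x̄)/(σ² + n·σ₀²) = (69.3889·12.60 + 372.1041·168.29)/4534.6381 = 63495.699129/4534.6381 = 14.0024.

14.0024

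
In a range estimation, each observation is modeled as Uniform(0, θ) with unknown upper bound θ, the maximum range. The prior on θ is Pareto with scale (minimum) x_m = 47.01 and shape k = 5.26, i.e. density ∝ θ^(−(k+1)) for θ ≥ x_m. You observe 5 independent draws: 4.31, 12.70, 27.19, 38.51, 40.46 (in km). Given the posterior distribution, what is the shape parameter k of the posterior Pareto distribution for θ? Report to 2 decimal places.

A Pareto(scale x_m, shape k) prior on the upper bound θ of Uniform(0, θ) is conjugate: posterior is Pareto(max(x_m, max xᵢ), k + n).
Sample maximum = 40.46; prior scale x_m = 47.01 → posterior scale = max = 47.01.
Posterior shape = 5.26 + 5 = 10.26.
Posterior shape k = 10.26.

10.26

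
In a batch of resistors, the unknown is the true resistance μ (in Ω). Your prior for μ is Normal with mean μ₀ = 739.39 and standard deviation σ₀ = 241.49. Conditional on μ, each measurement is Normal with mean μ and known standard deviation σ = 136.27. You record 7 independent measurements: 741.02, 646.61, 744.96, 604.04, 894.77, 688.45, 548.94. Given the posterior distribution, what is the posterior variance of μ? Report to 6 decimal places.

2537.365910

For Normal data with known variance σ², a Normal(μ₀, σ₀²) prior on μ is conjugate. Posterior precision = 1/σ₀² + n/σ²; posterior mean is the precision-weighted average of μ₀ and x̄.
σ₀² = 241.49² = 58317.4201, σ² = 136.27² = 18569.5129; σ² + n·σ₀² = 18569.5129 + 7·58317.4201 = 426791.4536.
Posterior precision = 1/σ₀² + n/σ² = 1/58317.4201 + 7/18569.5129 = (σ² + n·σ₀²)/(σ₀²σ²) = 426791.4536/(58317.4201·18569.5129); posterior variance σₙ² = σ₀²σ²/(σ² + n·σ₀²) = 58317.4201·18569.5129/426791.4536 = 2537.365910.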